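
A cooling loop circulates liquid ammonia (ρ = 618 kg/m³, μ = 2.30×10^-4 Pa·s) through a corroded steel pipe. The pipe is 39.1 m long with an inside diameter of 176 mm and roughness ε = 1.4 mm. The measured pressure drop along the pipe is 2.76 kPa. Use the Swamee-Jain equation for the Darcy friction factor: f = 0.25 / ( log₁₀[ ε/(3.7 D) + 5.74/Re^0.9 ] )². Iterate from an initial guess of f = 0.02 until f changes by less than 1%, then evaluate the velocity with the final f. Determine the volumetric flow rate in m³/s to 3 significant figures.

Rearranging Darcy-Weisbach: V = √(2·ΔP·D/(f·L·ρ)). With ε/D = 0.0014/0.176 = 0.00795, iterate starting from f = 0.02:
  f = 0.02 → V = √(2·2760·0.176/(0.02·39.1·618)) = 1.418 m/s; Re = ρVD/μ = 6.705e+05; f → 0.03531
  f = 0.03531 → V = 1.067 m/s; Re = 5.047e+05; f → 0.03536
Converged (Δf/f < 1%). With the final f = 0.03536: V = √(2·2760·0.176/(0.03536·39.1·618)) = 1.066 m/s.
Q = V·A = 1.066·(π/4·0.176²) = 0.02594 m³/s = 0.0259 m³/s.

Q ≈ 0.0259 m³/s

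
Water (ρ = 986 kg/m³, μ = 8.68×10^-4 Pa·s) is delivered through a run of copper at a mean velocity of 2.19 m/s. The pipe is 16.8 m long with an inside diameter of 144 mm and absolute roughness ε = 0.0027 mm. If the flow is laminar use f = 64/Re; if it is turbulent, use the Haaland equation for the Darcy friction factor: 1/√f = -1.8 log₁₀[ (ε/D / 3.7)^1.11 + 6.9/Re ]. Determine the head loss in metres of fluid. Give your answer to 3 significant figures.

h_f ≈ 0.401 m

Reynolds number Re = ρVD/μ = 986 · 2.19 · 0.144 / 0.000868 = 3.582e+05.
Re > 4000 → turbulent. Relative roughness ε/D = 2.7e-06/0.144 = 1.88e-05. Haaland: 1/√f = -1.8 log₁₀[(1.88e-05/3.7)^1.11 + 6.9/3.582e+05] = -1.8 log₁₀[1.33e-06 + 1.93e-05] = 8.436, so f = 0.01405.
Darcy-Weisbach: ΔP = f(L/D)(ρV²/2) = 0.01405·(16.8/0.144)·(986·2.19²/2) = 0.01405·116.7·2364 = 3877 Pa.
Head loss h_f = ΔP/(ρg) = 3877/(986·9.81) = 0.401 m.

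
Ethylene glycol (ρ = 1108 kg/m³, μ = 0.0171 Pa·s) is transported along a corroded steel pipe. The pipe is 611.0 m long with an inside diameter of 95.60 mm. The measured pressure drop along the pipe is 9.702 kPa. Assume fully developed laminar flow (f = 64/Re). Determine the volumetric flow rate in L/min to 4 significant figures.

For laminar flow, f = 64/Re with Re = ρVD/μ, so Darcy-Weisbach reduces to ΔP = 32μLV/D². Solving for V: V = ΔP·D²/(32μL) = 9702·(0.0956)²/(32·0.0171·611) = 0.2652 m/s.
Check: Re = ρVD/μ = 1108·0.2652·0.0956/0.0171 = 1643 < 2300, so the laminar assumption holds.
Q = V·A = 0.2652·(π/4·0.0956²) = 0.001904 m³/s = 114.2 L/min.

Q ≈ 114.2 L/min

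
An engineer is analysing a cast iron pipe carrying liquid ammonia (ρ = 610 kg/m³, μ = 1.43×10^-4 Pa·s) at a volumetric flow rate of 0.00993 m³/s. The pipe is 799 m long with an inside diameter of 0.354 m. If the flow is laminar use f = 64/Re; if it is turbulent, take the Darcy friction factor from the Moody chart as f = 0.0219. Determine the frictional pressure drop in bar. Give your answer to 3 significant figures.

ΔP ≈ 0.00153 bar

Cross-sectional area A = πD²/4 = π(0.354)²/4 = 0.09842 m²; mean velocity V = Q/A = 0.00993/0.09842 = 0.1009 m/s.
Reynolds number Re = ρVD/μ = 610 · 0.1009 · 0.354 / 0.000143 = 1.524e+05.
Re > 4000 → turbulent; use the Moody-chart value f = 0.0219.
Darcy-Weisbach: ΔP = f(L/D)(ρV²/2) = 0.0219·(799/0.354)·(610·0.1009²/2) = 0.0219·2257·3.105 = 153.5 Pa.
ΔP = 153.5 Pa = 0.00153 bar.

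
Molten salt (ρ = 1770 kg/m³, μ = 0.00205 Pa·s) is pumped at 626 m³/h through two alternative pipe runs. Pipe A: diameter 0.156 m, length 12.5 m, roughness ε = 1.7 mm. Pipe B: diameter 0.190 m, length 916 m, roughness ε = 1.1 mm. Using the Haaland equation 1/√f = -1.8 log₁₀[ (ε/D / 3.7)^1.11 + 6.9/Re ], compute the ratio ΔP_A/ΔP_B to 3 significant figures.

ΔP_A/ΔP_B ≈ 0.0449

Pipe A: V = Q/A = 0.1739/0.01911 = 9.098 m/s; Re = 1.225e+06; ε/D = 0.0109; Haaland → f = 0.03915; ΔP_A = f(L/D)(ρV²/2) = 2.298e+05 Pa.
Pipe B: V = Q/A = 0.1739/0.02835 = 6.133 m/s; Re = 1.006e+06; ε/D = 0.00579; Haaland → f = 0.0319; ΔP_B = f(L/D)(ρV²/2) = 5.12e+06 Pa.
ΔP_A/ΔP_B = 2.298e+05/5.12e+06 = 0.0449.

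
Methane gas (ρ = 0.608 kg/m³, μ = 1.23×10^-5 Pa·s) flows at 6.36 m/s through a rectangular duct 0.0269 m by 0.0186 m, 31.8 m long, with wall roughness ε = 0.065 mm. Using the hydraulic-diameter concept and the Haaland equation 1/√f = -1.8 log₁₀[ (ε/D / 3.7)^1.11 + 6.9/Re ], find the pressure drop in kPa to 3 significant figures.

ΔP ≈ 0.668 kPa

Hydraulic diameter D_h = 4A/P = 4·(0.0269·0.0186)/(2·(0.0269+0.0186)) = 0.002001/0.091 = 0.02199 m.
Re = ρVD_h/μ = 0.608·6.36·0.02199/1.23e-05 = 6914.
ε/D_h = 6.5e-05/0.02199 = 0.00296; Haaland gives 1/√f = -1.8 log₁₀[0.000364+0.000998] = 5.158, so f = 0.03758.
ΔP = f(L/D_h)(ρV²/2) = 0.03758·31.8/0.02199·12.3 = 668.2 Pa.
ΔP = 0.668 kPa.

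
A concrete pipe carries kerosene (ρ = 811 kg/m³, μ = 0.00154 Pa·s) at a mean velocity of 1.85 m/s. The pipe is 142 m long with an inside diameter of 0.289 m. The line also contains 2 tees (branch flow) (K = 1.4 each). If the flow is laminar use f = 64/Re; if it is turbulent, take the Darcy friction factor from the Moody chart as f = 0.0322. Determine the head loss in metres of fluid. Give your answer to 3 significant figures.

Reynolds number Re = ρVD/μ = 811 · 1.85 · 0.289 / 0.00154 = 2.816e+05.
Re > 4000 → turbulent; use the Moody-chart value f = 0.0322.
Total minor-loss coefficient ΣK = 2·1.4 = 2.8.
ΔP = [f·L/D + ΣK]·(ρV²/2) = [0.0322·142/0.289 + 2.8]·(811·1.85²/2) = [15.82 + 2.8]·1388 = 2.584e+04 Pa.
Head loss h_f = ΔP/(ρg) = 2.584e+04/(811·9.81) = 3.25 m.

h_f ≈ 3.25 m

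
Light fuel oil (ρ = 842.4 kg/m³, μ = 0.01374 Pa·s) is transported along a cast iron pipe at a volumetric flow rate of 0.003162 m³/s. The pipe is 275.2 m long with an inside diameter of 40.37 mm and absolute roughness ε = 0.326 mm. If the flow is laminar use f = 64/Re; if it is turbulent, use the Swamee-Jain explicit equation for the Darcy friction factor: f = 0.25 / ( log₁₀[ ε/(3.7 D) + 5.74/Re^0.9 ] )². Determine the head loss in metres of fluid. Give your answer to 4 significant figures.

Cross-sectional area A = πD²/4 = π(0.04037)²/4 = 0.00128 m²; mean velocity V = Q/A = 0.003162/0.00128 = 2.47 m/s.
Reynolds number Re = ρVD/μ = 842.4 · 2.47 · 0.04037 / 0.0137 = 6114.
Re > 4000 → turbulent. Relative roughness ε/D = 0.000326/0.04037 = 0.00808. Swamee-Jain: f = 0.25/(log₁₀[0.00808/3.7 + 5.74/6114^0.9])² = 0.25/(log₁₀[0.00218 + 0.00224])² = 0.25/(-2.354)² = 0.04512.
Darcy-Weisbach: ΔP = f(L/D)(ρV²/2) = 0.04512·(275.2/0.04037)·(842.4·2.47²/2) = 0.04512·6817·2570 = 7.906e+05 Pa.
Head loss h_f = ΔP/(ρg) = 7.906e+05/(842.4·9.81) = 95.67 m.

h_f ≈ 95.67 m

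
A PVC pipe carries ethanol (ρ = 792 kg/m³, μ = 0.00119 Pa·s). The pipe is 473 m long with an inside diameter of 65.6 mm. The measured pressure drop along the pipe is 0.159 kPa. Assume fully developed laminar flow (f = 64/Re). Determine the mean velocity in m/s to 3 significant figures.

For laminar flow, f = 64/Re with Re = ρVD/μ, so Darcy-Weisbach reduces to ΔP = 32μLV/D². Solving for V: V = ΔP·D²/(32μL) = 159·(0.0656)²/(32·0.00119·473) = 0.03799 m/s.
Check: Re = ρVD/μ = 792·0.03799·0.0656/0.00119 = 1659 < 2300, so the laminar assumption holds.

V ≈ 0.0380 m/s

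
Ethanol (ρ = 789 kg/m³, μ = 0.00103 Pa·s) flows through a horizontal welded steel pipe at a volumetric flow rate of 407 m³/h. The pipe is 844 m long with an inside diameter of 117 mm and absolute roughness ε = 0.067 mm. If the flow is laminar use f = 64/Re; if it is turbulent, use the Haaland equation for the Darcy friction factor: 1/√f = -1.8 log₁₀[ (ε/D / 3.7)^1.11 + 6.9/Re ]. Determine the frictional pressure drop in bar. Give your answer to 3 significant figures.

Q = 407 m³/h = 407/3600 = 0.1131 m³/s.
Cross-sectional area A = πD²/4 = π(0.117)²/4 = 0.01075 m²; mean velocity V = Q/A = 0.1131/0.01075 = 10.52 m/s.
Reynolds number Re = ρVD/μ = 789 · 10.52 · 0.117 / 0.00103 = 9.424e+05.
Re > 4000 → turbulent. Relative roughness ε/D = 6.7e-05/0.117 = 0.000573. Haaland: 1/√f = -1.8 log₁₀[(0.000573/3.7)^1.11 + 6.9/9.424e+05] = -1.8 log₁₀[5.9e-05 + 7.32e-06] = 7.522, so f = 0.01768.
Darcy-Weisbach: ΔP = f(L/D)(ρV²/2) = 0.01768·(844/0.117)·(789·10.52²/2) = 0.01768·7214·4.362e+04 = 5.562e+06 Pa.
ΔP = 5.562e+06 Pa = 55.6 bar.

ΔP ≈ 55.6 bar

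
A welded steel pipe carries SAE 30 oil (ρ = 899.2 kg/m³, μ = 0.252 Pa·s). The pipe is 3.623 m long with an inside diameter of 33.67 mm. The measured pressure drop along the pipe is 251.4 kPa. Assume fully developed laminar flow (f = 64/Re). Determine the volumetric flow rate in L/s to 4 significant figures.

Q ≈ 8.686 L/s

For laminar flow, f = 64/Re with Re = ρVD/μ, so Darcy-Weisbach reduces to ΔP = 32μLV/D². Solving for V: V = ΔP·D²/(32μL) = 2.514e+05·(0.03367)²/(32·0.252·3.623) = 9.755 m/s.
Check: Re = ρVD/μ = 899.2·9.755·0.03367/0.252 = 1172 < 2300, so the laminar assumption holds.
Q = V·A = 9.755·(π/4·0.03367²) = 0.008686 m³/s = 8.686 L/s.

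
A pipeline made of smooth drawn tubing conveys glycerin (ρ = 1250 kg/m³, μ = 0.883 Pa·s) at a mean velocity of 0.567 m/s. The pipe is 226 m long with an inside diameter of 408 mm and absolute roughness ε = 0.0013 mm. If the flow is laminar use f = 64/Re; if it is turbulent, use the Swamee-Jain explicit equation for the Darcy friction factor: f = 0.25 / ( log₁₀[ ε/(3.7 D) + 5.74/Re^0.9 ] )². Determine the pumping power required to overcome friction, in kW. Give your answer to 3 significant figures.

P ≈ 1.61 kW

Reynolds number Re = ρVD/μ = 1250 · 0.567 · 0.408 / 0.883 = 327.5.
Re < 2300 → laminar flow, so f = 64/Re = 64/327.5 = 0.1954 (the turbulent correlation is not needed).
Darcy-Weisbach: ΔP = f(L/D)(ρV²/2) = 0.1954·(226/0.408)·(1250·0.567²/2) = 0.1954·553.9·200.9 = 2.175e+04 Pa.
Q = V·A = 0.567·0.1307 = 0.07413 m³/s.
Pumping power P = QΔP = 0.07413·2.175e+04 = 1612 W = 1.61 kW.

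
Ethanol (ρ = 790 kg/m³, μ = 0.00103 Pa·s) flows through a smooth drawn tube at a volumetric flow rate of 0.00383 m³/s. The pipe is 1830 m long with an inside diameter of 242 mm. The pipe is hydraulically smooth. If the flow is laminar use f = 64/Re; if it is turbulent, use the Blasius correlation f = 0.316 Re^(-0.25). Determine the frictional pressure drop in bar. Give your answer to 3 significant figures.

ΔP ≈ 0.00587 bar

Cross-sectional area A = πD²/4 = π(0.242)²/4 = 0.046 m²; mean velocity V = Q/A = 0.00383/0.046 = 0.08327 m/s.
Reynolds number Re = ρVD/μ = 790 · 0.08327 · 0.242 / 0.00103 = 1.546e+04.
Re > 4000 → turbulent. Smooth-pipe (Blasius): f = 0.316 Re^(-0.25) = 0.316/(1.546e+04)^0.25 = 0.02834.
Darcy-Weisbach: ΔP = f(L/D)(ρV²/2) = 0.02834·(1830/0.242)·(790·0.08327²/2) = 0.02834·7562·2.739 = 587 Pa.
ΔP = 587 Pa = 0.00587 bar.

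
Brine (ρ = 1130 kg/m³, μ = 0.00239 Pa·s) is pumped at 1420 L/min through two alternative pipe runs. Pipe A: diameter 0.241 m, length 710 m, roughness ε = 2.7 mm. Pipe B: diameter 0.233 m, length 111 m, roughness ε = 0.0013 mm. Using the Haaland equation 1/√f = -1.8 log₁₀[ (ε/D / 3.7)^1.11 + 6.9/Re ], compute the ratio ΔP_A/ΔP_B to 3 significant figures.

ΔP_A/ΔP_B ≈ 11.0

Pipe A: V = Q/A = 0.02367/0.04562 = 0.5188 m/s; Re = 5.912e+04; ε/D = 0.0112; Haaland → f = 0.04036; ΔP_A = f(L/D)(ρV²/2) = 1.808e+04 Pa.
Pipe B: V = Q/A = 0.02367/0.04264 = 0.5551 m/s; Re = 6.115e+04; ε/D = 5.58e-06; Haaland → f = 0.01982; ΔP_B = f(L/D)(ρV²/2) = 1644 Pa.
ΔP_A/ΔP_B = 1.808e+04/1644 = 11.0.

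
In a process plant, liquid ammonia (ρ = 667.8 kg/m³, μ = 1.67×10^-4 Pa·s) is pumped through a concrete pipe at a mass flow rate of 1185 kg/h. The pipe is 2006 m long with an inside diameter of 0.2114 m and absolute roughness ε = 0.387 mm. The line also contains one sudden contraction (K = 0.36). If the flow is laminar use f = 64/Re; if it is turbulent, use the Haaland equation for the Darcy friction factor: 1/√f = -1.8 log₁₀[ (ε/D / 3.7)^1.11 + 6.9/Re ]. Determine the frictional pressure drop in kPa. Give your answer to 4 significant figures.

ΔP ≈ 0.02010 kPa

ṁ = 1185 kg/h = 1185/3600 = 0.3292 kg/s.
A = πD²/4 = π(0.2114)²/4 = 0.0351 m²; mean velocity V = ṁ/(ρA) = 0.3292/(667.8 · 0.0351) = 0.01404 m/s.
Reynolds number Re = ρVD/μ = 667.8 · 0.01404 · 0.2114 / 0.000167 = 1.187e+04.
Re > 4000 → turbulent. Relative roughness ε/D = 0.000387/0.2114 = 0.00183. Haaland: 1/√f = -1.8 log₁₀[(0.00183/3.7)^1.11 + 6.9/1.187e+04] = -1.8 log₁₀[0.000214 + 0.000581] = 5.579, so f = 0.03213.
Total minor-loss coefficient ΣK = 1·0.36 = 0.36.
ΔP = [f·L/D + ΣK]·(ρV²/2) = [0.03213·2006/0.2114 + 0.36]·(667.8·0.01404²/2) = [304.9 + 0.36]·0.06585 = 20.1 Pa.
ΔP = 20.1 Pa = 0.02010 kPa.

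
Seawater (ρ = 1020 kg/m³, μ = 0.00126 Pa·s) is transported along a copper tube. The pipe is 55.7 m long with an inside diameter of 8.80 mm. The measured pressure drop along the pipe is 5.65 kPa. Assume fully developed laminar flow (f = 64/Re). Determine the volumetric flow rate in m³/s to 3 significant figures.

Q ≈ 1.18×10^-5 m³/s

For laminar flow, f = 64/Re with Re = ρVD/μ, so Darcy-Weisbach reduces to ΔP = 32μLV/D². Solving for V: V = ΔP·D²/(32μL) = 5650·(0.0088)²/(32·0.00126·55.7) = 0.1948 m/s.
Check: Re = ρVD/μ = 1020·0.1948·0.0088/0.00126 = 1388 < 2300, so the laminar assumption holds.
Q = V·A = 0.1948·(π/4·0.0088²) = 1.185e-05 m³/s = 1.18×10^-5 m³/s.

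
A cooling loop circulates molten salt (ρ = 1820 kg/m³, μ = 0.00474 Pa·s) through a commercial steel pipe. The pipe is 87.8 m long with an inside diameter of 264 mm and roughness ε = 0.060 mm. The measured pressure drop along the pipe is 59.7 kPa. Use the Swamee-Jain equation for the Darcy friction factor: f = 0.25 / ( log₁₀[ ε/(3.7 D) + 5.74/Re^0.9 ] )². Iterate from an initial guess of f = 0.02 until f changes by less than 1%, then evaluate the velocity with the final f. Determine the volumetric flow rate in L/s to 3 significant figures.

Rearranging Darcy-Weisbach: V = √(2·ΔP·D/(f·L·ρ)). With ε/D = 6e-05/0.264 = 0.000227, iterate starting from f = 0.02:
  f = 0.02 → V = √(2·5.97e+04·0.264/(0.02·87.8·1820)) = 3.141 m/s; Re = ρVD/μ = 3.183e+05; f → 0.01642
  f = 0.01642 → V = 3.466 m/s; Re = 3.513e+05; f → 0.01626
Converged (Δf/f < 1%). With the final f = 0.01626: V = √(2·5.97e+04·0.264/(0.01626·87.8·1820)) = 3.483 m/s.
Q = V·A = 3.483·(π/4·0.264²) = 0.1906 m³/s = 191 L/s.

Q ≈ 191 L/s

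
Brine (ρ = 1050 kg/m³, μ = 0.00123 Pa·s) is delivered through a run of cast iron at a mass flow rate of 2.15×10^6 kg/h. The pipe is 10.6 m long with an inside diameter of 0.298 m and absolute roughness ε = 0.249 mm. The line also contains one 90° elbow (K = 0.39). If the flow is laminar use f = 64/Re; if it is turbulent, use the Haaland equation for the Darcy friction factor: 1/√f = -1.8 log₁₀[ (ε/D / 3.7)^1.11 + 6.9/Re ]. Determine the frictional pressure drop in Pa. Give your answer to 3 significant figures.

ṁ = 2.15×10^6 kg/h = 2.15×10^6/3600 = 597.2 kg/s.
A = πD²/4 = π(0.298)²/4 = 0.06975 m²; mean velocity V = ṁ/(ρA) = 597.2/(1050 · 0.06975) = 8.155 m/s.
Reynolds number Re = ρVD/μ = 1050 · 8.155 · 0.298 / 0.00123 = 2.075e+06.
Re > 4000 → turbulent. Relative roughness ε/D = 0.000249/0.298 = 0.000836. Haaland: 1/√f = -1.8 log₁₀[(0.000836/3.7)^1.11 + 6.9/2.075e+06] = -1.8 log₁₀[8.97e-05 + 3.33e-06] = 7.257, so f = 0.01899.
Total minor-loss coefficient ΣK = 1·0.39 = 0.39.
ΔP = [f·L/D + ΣK]·(ρV²/2) = [0.01899·10.6/0.298 + 0.39]·(1050·8.155²/2) = [0.6755 + 0.39]·3.491e+04 = 3.72e+04 Pa.

ΔP ≈ 37200 Pa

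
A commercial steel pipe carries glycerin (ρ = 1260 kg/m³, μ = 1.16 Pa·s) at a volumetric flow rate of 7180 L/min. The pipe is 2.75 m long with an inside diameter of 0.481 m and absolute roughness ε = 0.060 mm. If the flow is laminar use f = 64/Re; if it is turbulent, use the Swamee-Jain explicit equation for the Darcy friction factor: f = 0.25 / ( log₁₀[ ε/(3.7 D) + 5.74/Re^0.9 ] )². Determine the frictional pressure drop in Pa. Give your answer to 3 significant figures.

Q = 7180 L/min = 7180/60000 = 0.1197 m³/s.
Cross-sectional area A = πD²/4 = π(0.481)²/4 = 0.1817 m²; mean velocity V = Q/A = 0.1197/0.1817 = 0.6586 m/s.
Reynolds number Re = ρVD/μ = 1260 · 0.6586 · 0.481 / 1.16 = 344.1.
Re < 2300 → laminar flow, so f = 64/Re = 64/344.1 = 0.186 (the turbulent correlation is not needed).
Darcy-Weisbach: ΔP = f(L/D)(ρV²/2) = 0.186·(2.75/0.481)·(1260·0.6586²/2) = 0.186·5.717·273.2 = 290.6 Pa.

ΔP ≈ 291 Pa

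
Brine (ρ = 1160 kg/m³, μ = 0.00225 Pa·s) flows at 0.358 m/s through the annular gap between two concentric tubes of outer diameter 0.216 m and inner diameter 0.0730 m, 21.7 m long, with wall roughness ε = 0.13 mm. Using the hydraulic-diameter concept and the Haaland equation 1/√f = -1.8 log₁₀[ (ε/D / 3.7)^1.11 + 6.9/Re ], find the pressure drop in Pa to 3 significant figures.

Hydraulic diameter D_h = 4A/P = D_o - D_i = 0.216 - 0.073 = 0.143 m.
Re = ρVD_h/μ = 1160·0.358·0.143/0.00225 = 2.639e+04.
ε/D_h = 0.00013/0.143 = 0.000909; Haaland gives 1/√f = -1.8 log₁₀[9.85e-05+0.000261] = 6.199, so f = 0.02602.
ΔP = f(L/D_h)(ρV²/2) = 0.02602·21.7/0.143·74.34 = 293.6 Pa.

ΔP ≈ 294 Pa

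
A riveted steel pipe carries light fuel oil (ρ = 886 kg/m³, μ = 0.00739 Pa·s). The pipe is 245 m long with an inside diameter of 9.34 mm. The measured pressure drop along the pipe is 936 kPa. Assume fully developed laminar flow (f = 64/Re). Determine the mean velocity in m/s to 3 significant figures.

For laminar flow, f = 64/Re with Re = ρVD/μ, so Darcy-Weisbach reduces to ΔP = 32μLV/D². Solving for V: V = ΔP·D²/(32μL) = 9.36e+05·(0.00934)²/(32·0.00739·245) = 1.409 m/s.
Check: Re = ρVD/μ = 886·1.409·0.00934/0.00739 = 1578 < 2300, so the laminar assumption holds.

V ≈ 1.41 m/s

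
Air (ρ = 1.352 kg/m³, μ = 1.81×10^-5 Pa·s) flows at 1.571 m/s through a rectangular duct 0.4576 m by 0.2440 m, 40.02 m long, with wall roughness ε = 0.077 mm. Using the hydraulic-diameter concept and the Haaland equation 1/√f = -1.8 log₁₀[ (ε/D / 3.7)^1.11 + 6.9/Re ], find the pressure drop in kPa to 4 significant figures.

Hydraulic diameter D_h = 4A/P = 4·(0.4576·0.244)/(2·(0.4576+0.244)) = 0.4466/1.403 = 0.3183 m.
Re = ρVD_h/μ = 1.352·1.571·0.3183/1.81e-05 = 3.735e+04.
ε/D_h = 7.7e-05/0.3183 = 0.000242; Haaland gives 1/√f = -1.8 log₁₀[2.27e-05+0.000185] = 6.63, so f = 0.02275.
ΔP = f(L/D_h)(ρV²/2) = 0.02275·40.02/0.3183·1.668 = 4.773 Pa.
ΔP = 0.004773 kPa.

ΔP ≈ 0.004773 kPa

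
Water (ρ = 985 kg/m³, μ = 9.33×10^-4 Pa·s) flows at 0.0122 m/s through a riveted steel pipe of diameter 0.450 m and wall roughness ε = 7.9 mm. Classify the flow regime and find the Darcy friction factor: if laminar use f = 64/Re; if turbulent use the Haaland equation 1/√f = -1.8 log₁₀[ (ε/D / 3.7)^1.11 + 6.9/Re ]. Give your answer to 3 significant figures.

f ≈ 0.0528

Re = ρVD/μ = 985·0.0122·0.45/0.000933 = 5796.
Re > 4000 → turbulent. ε/D = 0.0079/0.45 = 0.0176; Haaland: 1/√f = -1.8 log₁₀[0.00263 + 0.00119] = 4.351, so f = 0.05281.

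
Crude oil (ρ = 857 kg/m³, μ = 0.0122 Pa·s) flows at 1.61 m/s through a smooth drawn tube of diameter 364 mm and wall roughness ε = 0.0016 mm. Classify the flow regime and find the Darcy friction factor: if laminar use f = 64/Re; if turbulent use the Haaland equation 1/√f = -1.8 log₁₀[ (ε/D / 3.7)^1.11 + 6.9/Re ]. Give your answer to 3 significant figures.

Re = ρVD/μ = 857·1.61·0.364/0.0122 = 4.117e+04.
Re > 4000 → turbulent. ε/D = 1.6e-06/0.364 = 4.4e-06; Haaland: 1/√f = -1.8 log₁₀[2.65e-07 + 0.000168] = 6.795, so f = 0.02166.

f ≈ 0.0217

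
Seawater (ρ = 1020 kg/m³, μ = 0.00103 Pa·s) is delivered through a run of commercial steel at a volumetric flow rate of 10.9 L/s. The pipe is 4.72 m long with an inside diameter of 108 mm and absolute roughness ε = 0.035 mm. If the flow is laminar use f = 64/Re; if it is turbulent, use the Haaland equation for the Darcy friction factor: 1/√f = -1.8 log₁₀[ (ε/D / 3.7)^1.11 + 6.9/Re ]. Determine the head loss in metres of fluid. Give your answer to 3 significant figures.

Q = 10.9 L/s = 10.9/1000 = 0.0109 m³/s.
Cross-sectional area A = πD²/4 = π(0.108)²/4 = 0.009161 m²; mean velocity V = Q/A = 0.0109/0.009161 = 1.19 m/s.
Reynolds number Re = ρVD/μ = 1020 · 1.19 · 0.108 / 0.00103 = 1.273e+05.
Re > 4000 → turbulent. Relative roughness ε/D = 3.5e-05/0.108 = 0.000324. Haaland: 1/√f = -1.8 log₁₀[(0.000324/3.7)^1.11 + 6.9/1.273e+05] = -1.8 log₁₀[3.13e-05 + 5.42e-05] = 7.322, so f = 0.01865.
Darcy-Weisbach: ΔP = f(L/D)(ρV²/2) = 0.01865·(4.72/0.108)·(1020·1.19²/2) = 0.01865·43.7·722 = 588.6 Pa.
Head loss h_f = ΔP/(ρg) = 588.6/(1020·9.81) = 0.0588 m.

h_f ≈ 0.0588 m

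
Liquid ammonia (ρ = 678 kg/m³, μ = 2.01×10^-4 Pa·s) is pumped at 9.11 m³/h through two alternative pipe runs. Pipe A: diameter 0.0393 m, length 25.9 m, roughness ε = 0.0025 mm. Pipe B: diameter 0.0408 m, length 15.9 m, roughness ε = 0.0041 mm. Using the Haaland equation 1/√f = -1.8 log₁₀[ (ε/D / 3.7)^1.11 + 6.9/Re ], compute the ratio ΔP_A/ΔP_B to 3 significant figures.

ΔP_A/ΔP_B ≈ 1.91

Pipe A: V = Q/A = 0.002531/0.001213 = 2.086 m/s; Re = 2.765e+05; ε/D = 6.36e-05; Haaland → f = 0.0151; ΔP_A = f(L/D)(ρV²/2) = 1.468e+04 Pa.
Pipe B: V = Q/A = 0.002531/0.001307 = 1.936 m/s; Re = 2.664e+05; ε/D = 0.0001; Haaland → f = 0.0155; ΔP_B = f(L/D)(ρV²/2) = 7670 Pa.
ΔP_A/ΔP_B = 1.468e+04/7670 = 1.91.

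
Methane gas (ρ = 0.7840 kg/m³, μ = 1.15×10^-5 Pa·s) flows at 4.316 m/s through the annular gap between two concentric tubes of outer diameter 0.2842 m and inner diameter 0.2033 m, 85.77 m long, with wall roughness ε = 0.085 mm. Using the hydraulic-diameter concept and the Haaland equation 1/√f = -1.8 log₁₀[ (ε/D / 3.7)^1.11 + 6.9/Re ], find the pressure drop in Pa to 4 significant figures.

Hydraulic diameter D_h = 4A/P = D_o - D_i = 0.2842 - 0.2033 = 0.0809 m.
Re = ρVD_h/μ = 0.784·4.316·0.0809/1.15e-05 = 2.38e+04.
ε/D_h = 8.5e-05/0.0809 = 0.00105; Haaland gives 1/√f = -1.8 log₁₀[0.000116+0.00029] = 6.106, so f = 0.02683.
ΔP = f(L/D_h)(ρV²/2) = 0.02683·85.77/0.0809·7.302 = 207.7 Pa.

ΔP ≈ 207.7 Pa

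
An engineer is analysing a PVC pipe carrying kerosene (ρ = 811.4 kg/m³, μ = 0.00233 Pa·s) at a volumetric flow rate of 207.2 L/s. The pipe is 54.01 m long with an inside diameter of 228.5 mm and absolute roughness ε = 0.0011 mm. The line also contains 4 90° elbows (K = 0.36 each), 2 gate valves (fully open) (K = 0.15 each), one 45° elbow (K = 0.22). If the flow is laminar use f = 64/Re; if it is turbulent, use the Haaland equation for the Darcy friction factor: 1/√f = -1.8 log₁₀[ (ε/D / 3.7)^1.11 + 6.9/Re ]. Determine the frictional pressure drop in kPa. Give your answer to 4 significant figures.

Q = 207.2 L/s = 207.2/1000 = 0.2072 m³/s.
Cross-sectional area A = πD²/4 = π(0.2285)²/4 = 0.04101 m²; mean velocity V = Q/A = 0.2072/0.04101 = 5.053 m/s.
Reynolds number Re = ρVD/μ = 811.4 · 5.053 · 0.2285 / 0.00233 = 4.021e+05.
Re > 4000 → turbulent. Relative roughness ε/D = 1.1e-06/0.2285 = 4.81e-06. Haaland: 1/√f = -1.8 log₁₀[(4.81e-06/3.7)^1.11 + 6.9/4.021e+05] = -1.8 log₁₀[2.93e-07 + 1.72e-05] = 8.565, so f = 0.01363.
Total minor-loss coefficient ΣK = 4·0.36 + 2·0.15 + 1·0.22 = 1.96.
ΔP = [f·L/D + ΣK]·(ρV²/2) = [0.01363·54.01/0.2285 + 1.96]·(811.4·5.053²/2) = [3.222 + 1.96]·1.036e+04 = 5.368e+04 Pa.
ΔP = 5.368e+04 Pa = 53.68 kPa.

ΔP ≈ 53.68 kPa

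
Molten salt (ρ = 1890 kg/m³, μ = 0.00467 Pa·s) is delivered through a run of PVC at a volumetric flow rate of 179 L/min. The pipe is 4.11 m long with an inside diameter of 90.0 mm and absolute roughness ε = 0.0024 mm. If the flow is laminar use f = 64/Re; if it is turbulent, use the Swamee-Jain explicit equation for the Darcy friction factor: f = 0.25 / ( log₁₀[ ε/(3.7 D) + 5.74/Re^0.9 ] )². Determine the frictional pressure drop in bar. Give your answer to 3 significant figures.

Q = 179 L/min = 179/60000 = 0.002983 m³/s.
Cross-sectional area A = πD²/4 = π(0.09)²/4 = 0.006362 m²; mean velocity V = Q/A = 0.002983/0.006362 = 0.469 m/s.
Reynolds number Re = ρVD/μ = 1890 · 0.469 · 0.09 / 0.00467 = 1.708e+04.
Re > 4000 → turbulent. Relative roughness ε/D = 2.4e-06/0.09 = 2.67e-05. Swamee-Jain: f = 0.25/(log₁₀[2.67e-05/3.7 + 5.74/1.708e+04^0.9])² = 0.25/(log₁₀[7.21e-06 + 0.000891])² = 0.25/(-3.047)² = 0.02693.
Darcy-Weisbach: ΔP = f(L/D)(ρV²/2) = 0.02693·(4.11/0.09)·(1890·0.469²/2) = 0.02693·45.67·207.8 = 255.6 Pa.
ΔP = 255.6 Pa = 0.00256 bar.

ΔP ≈ 0.00256 bar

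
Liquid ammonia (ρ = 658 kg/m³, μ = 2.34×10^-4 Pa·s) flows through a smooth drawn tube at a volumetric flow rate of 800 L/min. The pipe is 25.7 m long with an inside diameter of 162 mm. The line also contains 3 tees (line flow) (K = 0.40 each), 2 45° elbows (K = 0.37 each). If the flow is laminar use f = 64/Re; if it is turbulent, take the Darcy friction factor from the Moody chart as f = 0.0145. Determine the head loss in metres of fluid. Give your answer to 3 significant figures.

Q = 800 L/min = 800/60000 = 0.01333 m³/s.
Cross-sectional area A = πD²/4 = π(0.162)²/4 = 0.02061 m²; mean velocity V = Q/A = 0.01333/0.02061 = 0.6469 m/s.
Reynolds number Re = ρVD/μ = 658 · 0.6469 · 0.162 / 0.000234 = 2.947e+05.
Re > 4000 → turbulent; use the Moody-chart value f = 0.0145.
Total minor-loss coefficient ΣK = 3·0.4 + 2·0.37 = 1.94.
ΔP = [f·L/D + ΣK]·(ρV²/2) = [0.0145·25.7/0.162 + 1.94]·(658·0.6469²/2) = [2.3 + 1.94]·137.7 = 583.8 Pa.
Head loss h_f = ΔP/(ρg) = 583.8/(658·9.81) = 0.0904 m.

h_f ≈ 0.0904 m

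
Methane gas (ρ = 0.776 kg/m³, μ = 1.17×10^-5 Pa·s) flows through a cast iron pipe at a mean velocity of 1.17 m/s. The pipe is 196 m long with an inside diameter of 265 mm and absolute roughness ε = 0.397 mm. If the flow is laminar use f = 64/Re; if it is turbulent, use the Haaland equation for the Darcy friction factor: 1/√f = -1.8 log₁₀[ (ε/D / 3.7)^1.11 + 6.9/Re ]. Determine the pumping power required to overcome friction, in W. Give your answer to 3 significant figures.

Reynolds number Re = ρVD/μ = 0.776 · 1.17 · 0.265 / 1.17e-05 = 2.056e+04.
Re > 4000 → turbulent. Relative roughness ε/D = 0.000397/0.265 = 0.0015. Haaland: 1/√f = -1.8 log₁₀[(0.0015/3.7)^1.11 + 6.9/2.056e+04] = -1.8 log₁₀[0.000171 + 0.000336] = 5.931, so f = 0.02843.
Darcy-Weisbach: ΔP = f(L/D)(ρV²/2) = 0.02843·(196/0.265)·(0.776·1.17²/2) = 0.02843·739.6·0.5311 = 11.17 Pa.
Q = V·A = 1.17·0.05515 = 0.06453 m³/s.
Pumping power P = QΔP = 0.06453·11.17 = 0.7207 W = 0.721 W.

P ≈ 0.721 W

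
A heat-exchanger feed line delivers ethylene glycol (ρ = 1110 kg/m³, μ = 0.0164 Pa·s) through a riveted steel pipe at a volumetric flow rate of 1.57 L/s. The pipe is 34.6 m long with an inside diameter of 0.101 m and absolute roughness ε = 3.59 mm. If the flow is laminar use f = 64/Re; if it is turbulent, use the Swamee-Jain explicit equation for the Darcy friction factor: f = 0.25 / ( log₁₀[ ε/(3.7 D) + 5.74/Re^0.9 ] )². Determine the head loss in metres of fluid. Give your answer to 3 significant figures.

h_f ≈ 0.0320 m

Q = 1.57 L/s = 1.57/1000 = 0.00157 m³/s.
Cross-sectional area A = πD²/4 = π(0.101)²/4 = 0.008012 m²; mean velocity V = Q/A = 0.00157/0.008012 = 0.196 m/s.
Reynolds number Re = ρVD/μ = 1110 · 0.196 · 0.101 / 0.0164 = 1340.
Re < 2300 → laminar flow, so f = 64/Re = 64/1340 = 0.04778 (the turbulent correlation is not needed).
Darcy-Weisbach: ΔP = f(L/D)(ρV²/2) = 0.04778·(34.6/0.101)·(1110·0.196²/2) = 0.04778·342.6·21.31 = 348.8 Pa.
Head loss h_f = ΔP/(ρg) = 348.8/(1110·9.81) = 0.0320 m.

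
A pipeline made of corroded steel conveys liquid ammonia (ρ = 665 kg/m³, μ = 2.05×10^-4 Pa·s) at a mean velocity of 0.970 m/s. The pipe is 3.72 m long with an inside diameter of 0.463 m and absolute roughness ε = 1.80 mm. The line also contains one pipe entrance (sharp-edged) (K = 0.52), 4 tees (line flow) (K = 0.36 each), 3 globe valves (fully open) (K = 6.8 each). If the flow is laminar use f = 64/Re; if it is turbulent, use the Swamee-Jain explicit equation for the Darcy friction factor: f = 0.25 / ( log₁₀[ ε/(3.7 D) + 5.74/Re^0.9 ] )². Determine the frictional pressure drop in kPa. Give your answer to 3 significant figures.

Reynolds number Re = ρVD/μ = 665 · 0.97 · 0.463 / 0.000205 = 1.457e+06.
Re > 4000 → turbulent. Relative roughness ε/D = 0.0018/0.463 = 0.00389. Swamee-Jain: f = 0.25/(log₁₀[0.00389/3.7 + 5.74/1.457e+06^0.9])² = 0.25/(log₁₀[0.00105 + 1.63e-05])² = 0.25/(-2.972)² = 0.02831.
Total minor-loss coefficient ΣK = 1·0.52 + 4·0.36 + 3·6.8 = 22.4.
ΔP = [f·L/D + ΣK]·(ρV²/2) = [0.02831·3.72/0.463 + 22.4]·(665·0.97²/2) = [0.2274 + 22.4]·312.8 = 7066 Pa.
ΔP = 7066 Pa = 7.07 kPa.

ΔP ≈ 7.07 kPa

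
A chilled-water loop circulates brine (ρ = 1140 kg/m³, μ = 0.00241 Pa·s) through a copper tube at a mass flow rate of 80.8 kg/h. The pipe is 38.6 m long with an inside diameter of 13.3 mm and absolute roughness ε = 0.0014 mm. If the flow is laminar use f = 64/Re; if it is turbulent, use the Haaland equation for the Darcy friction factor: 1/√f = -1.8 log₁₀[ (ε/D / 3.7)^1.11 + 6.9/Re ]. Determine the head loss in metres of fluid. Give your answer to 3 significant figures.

h_f ≈ 0.213 m

ṁ = 80.8 kg/h = 80.8/3600 = 0.02244 kg/s.
A = πD²/4 = π(0.0133)²/4 = 0.0001389 m²; mean velocity V = ṁ/(ρA) = 0.02244/(1140 · 0.0001389) = 0.1417 m/s.
Reynolds number Re = ρVD/μ = 1140 · 0.1417 · 0.0133 / 0.00241 = 891.6.
Re < 2300 → laminar flow, so f = 64/Re = 64/891.6 = 0.07178 (the turbulent correlation is not needed).
Darcy-Weisbach: ΔP = f(L/D)(ρV²/2) = 0.07178·(38.6/0.0133)·(1140·0.1417²/2) = 0.07178·2902·11.45 = 2385 Pa.
Head loss h_f = ΔP/(ρg) = 2385/(1140·9.81) = 0.213 m.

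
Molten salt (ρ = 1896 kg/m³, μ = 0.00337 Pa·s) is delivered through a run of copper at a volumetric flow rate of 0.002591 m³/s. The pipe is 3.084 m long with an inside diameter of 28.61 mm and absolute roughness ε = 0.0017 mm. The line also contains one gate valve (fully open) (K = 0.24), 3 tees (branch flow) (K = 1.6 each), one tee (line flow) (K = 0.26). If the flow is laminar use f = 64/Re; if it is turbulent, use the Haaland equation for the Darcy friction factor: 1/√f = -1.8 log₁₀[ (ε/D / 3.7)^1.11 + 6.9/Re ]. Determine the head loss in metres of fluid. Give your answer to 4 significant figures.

Cross-sectional area A = πD²/4 = π(0.02861)²/4 = 0.0006429 m²; mean velocity V = Q/A = 0.002591/0.0006429 = 4.03 m/s.
Reynolds number Re = ρVD/μ = 1896 · 4.03 · 0.02861 / 0.00337 = 6.487e+04.
Re > 4000 → turbulent. Relative roughness ε/D = 1.7e-06/0.02861 = 5.94e-05. Haaland: 1/√f = -1.8 log₁₀[(5.94e-05/3.7)^1.11 + 6.9/6.487e+04] = -1.8 log₁₀[4.77e-06 + 0.000106] = 7.118, so f = 0.01974.
Total minor-loss coefficient ΣK = 1·0.24 + 3·1.6 + 1·0.26 = 5.3.
ΔP = [f·L/D + ΣK]·(ρV²/2) = [0.01974·3.084/0.02861 + 5.3]·(1896·4.03²/2) = [2.128 + 5.3]·1.54e+04 = 1.144e+05 Pa.
Head loss h_f = ΔP/(ρg) = 1.144e+05/(1896·9.81) = 6.150 m.

h_f ≈ 6.150 m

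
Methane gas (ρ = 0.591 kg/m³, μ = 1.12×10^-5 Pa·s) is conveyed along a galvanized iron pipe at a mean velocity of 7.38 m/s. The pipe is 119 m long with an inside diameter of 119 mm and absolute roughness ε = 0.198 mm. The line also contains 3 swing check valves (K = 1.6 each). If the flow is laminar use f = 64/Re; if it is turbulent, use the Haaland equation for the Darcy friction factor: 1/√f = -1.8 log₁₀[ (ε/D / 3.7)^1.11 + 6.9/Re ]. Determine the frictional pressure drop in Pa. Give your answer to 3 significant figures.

Reynolds number Re = ρVD/μ = 0.591 · 7.38 · 0.119 / 1.12e-05 = 4.634e+04.
Re > 4000 → turbulent. Relative roughness ε/D = 0.000198/0.119 = 0.00166. Haaland: 1/√f = -1.8 log₁₀[(0.00166/3.7)^1.11 + 6.9/4.634e+04] = -1.8 log₁₀[0.000193 + 0.000149] = 6.24, so f = 0.02568.
Total minor-loss coefficient ΣK = 3·1.6 = 4.8.
ΔP = [f·L/D + ΣK]·(ρV²/2) = [0.02568·119/0.119 + 4.8]·(0.591·7.38²/2) = [25.68 + 4.8]·16.09 = 490.6 Pa.

ΔP ≈ 491 Pa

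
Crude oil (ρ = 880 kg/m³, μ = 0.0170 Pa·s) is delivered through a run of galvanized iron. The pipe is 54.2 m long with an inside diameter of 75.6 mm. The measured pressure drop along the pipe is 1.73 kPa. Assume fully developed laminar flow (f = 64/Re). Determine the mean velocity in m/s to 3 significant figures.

V ≈ 0.335 m/s

For laminar flow, f = 64/Re with Re = ρVD/μ, so Darcy-Weisbach reduces to ΔP = 32μLV/D². Solving for V: V = ΔP·D²/(32μL) = 1730·(0.0756)²/(32·0.017·54.2) = 0.3353 m/s.
Check: Re = ρVD/μ = 880·0.3353·0.0756/0.017 = 1312 < 2300, so the laminar assumption holds.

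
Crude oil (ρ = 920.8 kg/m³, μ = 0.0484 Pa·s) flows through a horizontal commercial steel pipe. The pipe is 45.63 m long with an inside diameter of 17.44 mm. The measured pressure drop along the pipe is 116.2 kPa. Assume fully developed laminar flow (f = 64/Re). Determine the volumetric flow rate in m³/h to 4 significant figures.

For laminar flow, f = 64/Re with Re = ρVD/μ, so Darcy-Weisbach reduces to ΔP = 32μLV/D². Solving for V: V = ΔP·D²/(32μL) = 1.162e+05·(0.01744)²/(32·0.0484·45.63) = 0.5001 m/s.
Check: Re = ρVD/μ = 920.8·0.5001·0.01744/0.0484 = 165.9 < 2300, so the laminar assumption holds.
Q = V·A = 0.5001·(π/4·0.01744²) = 0.0001195 m³/s = 0.4301 m³/h.

Q ≈ 0.4301 m³/h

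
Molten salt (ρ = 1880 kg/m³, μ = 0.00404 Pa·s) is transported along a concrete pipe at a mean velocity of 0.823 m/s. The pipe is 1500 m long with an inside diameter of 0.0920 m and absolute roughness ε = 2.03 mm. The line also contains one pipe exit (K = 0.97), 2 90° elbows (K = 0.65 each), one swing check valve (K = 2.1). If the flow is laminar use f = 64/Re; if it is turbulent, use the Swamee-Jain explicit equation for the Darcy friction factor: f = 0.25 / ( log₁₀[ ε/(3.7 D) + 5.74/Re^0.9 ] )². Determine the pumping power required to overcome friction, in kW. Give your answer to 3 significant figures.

P ≈ 2.97 kW

Reynolds number Re = ρVD/μ = 1880 · 0.823 · 0.092 / 0.00404 = 3.523e+04.
Re > 4000 → turbulent. Relative roughness ε/D = 0.00203/0.092 = 0.0221. Swamee-Jain: f = 0.25/(log₁₀[0.0221/3.7 + 5.74/3.523e+04^0.9])² = 0.25/(log₁₀[0.00596 + 0.000464])² = 0.25/(-2.192)² = 0.05203.
Total minor-loss coefficient ΣK = 1·0.97 + 2·0.65 + 1·2.1 = 4.37.
ΔP = [f·L/D + ΣK]·(ρV²/2) = [0.05203·1500/0.092 + 4.37]·(1880·0.823²/2) = [848.4 + 4.37]·636.7 = 5.429e+05 Pa.
Q = V·A = 0.823·0.006648 = 0.005471 m³/s.
Pumping power P = QΔP = 0.005471·5.429e+05 = 2970 W = 2.97 kW.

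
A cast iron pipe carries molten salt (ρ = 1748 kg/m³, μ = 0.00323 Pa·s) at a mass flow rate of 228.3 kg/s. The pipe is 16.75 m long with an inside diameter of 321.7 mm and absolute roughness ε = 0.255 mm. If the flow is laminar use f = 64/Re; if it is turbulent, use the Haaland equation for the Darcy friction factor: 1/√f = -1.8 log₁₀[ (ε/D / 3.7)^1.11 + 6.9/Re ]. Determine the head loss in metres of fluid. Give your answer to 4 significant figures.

A = πD²/4 = π(0.3217)²/4 = 0.08128 m²; mean velocity V = ṁ/(ρA) = 228.3/(1748 · 0.08128) = 1.607 m/s.
Reynolds number Re = ρVD/μ = 1748 · 1.607 · 0.3217 / 0.00323 = 2.797e+05.
Re > 4000 → turbulent. Relative roughness ε/D = 0.000255/0.3217 = 0.000793. Haaland: 1/√f = -1.8 log₁₀[(0.000793/3.7)^1.11 + 6.9/2.797e+05] = -1.8 log₁₀[8.46e-05 + 2.47e-05] = 7.131, so f = 0.01967.
Darcy-Weisbach: ΔP = f(L/D)(ρV²/2) = 0.01967·(16.75/0.3217)·(1748·1.607²/2) = 0.01967·52.07·2257 = 2311 Pa.
Head loss h_f = ΔP/(ρg) = 2311/(1748·9.81) = 0.1347 m.

h_f ≈ 0.1347 m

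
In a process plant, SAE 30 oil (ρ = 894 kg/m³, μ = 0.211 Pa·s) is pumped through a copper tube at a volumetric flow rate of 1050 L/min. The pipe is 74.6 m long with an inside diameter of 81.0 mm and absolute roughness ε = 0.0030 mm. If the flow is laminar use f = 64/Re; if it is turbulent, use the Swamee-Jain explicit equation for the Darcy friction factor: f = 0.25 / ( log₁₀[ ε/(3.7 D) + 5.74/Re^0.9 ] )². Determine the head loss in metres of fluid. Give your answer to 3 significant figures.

Q = 1050 L/min = 1050/60000 = 0.0175 m³/s.
Cross-sectional area A = πD²/4 = π(0.081)²/4 = 0.005153 m²; mean velocity V = Q/A = 0.0175/0.005153 = 3.396 m/s.
Reynolds number Re = ρVD/μ = 894 · 3.396 · 0.081 / 0.211 = 1166.
Re < 2300 → laminar flow, so f = 64/Re = 64/1166 = 0.05491 (the turbulent correlation is not needed).
Darcy-Weisbach: ΔP = f(L/D)(ρV²/2) = 0.05491·(74.6/0.081)·(894·3.396²/2) = 0.05491·921·5155 = 2.607e+05 Pa.
Head loss h_f = ΔP/(ρg) = 2.607e+05/(894·9.81) = 29.7 m.

h_f ≈ 29.7 m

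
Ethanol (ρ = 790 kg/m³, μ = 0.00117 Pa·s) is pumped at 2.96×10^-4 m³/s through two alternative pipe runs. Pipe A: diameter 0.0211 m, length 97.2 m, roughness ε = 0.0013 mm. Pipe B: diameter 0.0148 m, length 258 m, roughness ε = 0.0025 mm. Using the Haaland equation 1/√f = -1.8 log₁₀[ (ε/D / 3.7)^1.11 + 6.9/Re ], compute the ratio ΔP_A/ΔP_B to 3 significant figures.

ΔP_A/ΔP_B ≈ 0.0697

Pipe A: V = Q/A = 0.000296/0.0003497 = 0.8465 m/s; Re = 1.206e+04; ε/D = 6.16e-05; Haaland → f = 0.02942; ΔP_A = f(L/D)(ρV²/2) = 3.837e+04 Pa.
Pipe B: V = Q/A = 0.000296/0.000172 = 1.721 m/s; Re = 1.719e+04; ε/D = 0.000169; Haaland → f = 0.02701; ΔP_B = f(L/D)(ρV²/2) = 5.506e+05 Pa.
ΔP_A/ΔP_B = 3.837e+04/5.506e+05 = 0.0697.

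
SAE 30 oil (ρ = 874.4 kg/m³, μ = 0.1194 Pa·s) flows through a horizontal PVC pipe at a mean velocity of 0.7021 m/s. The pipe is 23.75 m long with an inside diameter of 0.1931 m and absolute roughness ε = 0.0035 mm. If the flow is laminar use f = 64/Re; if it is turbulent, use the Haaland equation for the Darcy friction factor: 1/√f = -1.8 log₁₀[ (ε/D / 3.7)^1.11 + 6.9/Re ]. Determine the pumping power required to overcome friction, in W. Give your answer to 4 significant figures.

P ≈ 35.13 W

Reynolds number Re = ρVD/μ = 874.4 · 0.7021 · 0.1931 / 0.119 = 992.9.
Re < 2300 → laminar flow, so f = 64/Re = 64/992.9 = 0.06446 (the turbulent correlation is not needed).
Darcy-Weisbach: ΔP = f(L/D)(ρV²/2) = 0.06446·(23.75/0.1931)·(874.4·0.7021²/2) = 0.06446·123·215.5 = 1709 Pa.
Q = V·A = 0.7021·0.02929 = 0.02056 m³/s.
Pumping power P = QΔP = 0.02056·1709 = 35.132 W = 35.13 W.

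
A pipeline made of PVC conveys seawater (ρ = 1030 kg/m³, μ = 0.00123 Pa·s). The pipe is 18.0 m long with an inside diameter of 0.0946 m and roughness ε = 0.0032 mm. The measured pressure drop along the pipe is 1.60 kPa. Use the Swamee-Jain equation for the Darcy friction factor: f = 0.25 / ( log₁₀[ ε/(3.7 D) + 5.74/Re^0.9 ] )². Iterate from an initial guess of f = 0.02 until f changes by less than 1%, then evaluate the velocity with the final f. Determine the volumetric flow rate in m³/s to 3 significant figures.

Q ≈ 0.00647 m³/s

Rearranging Darcy-Weisbach: V = √(2·ΔP·D/(f·L·ρ)). With ε/D = 3.2e-06/0.0946 = 3.38e-05, iterate starting from f = 0.02:
  f = 0.02 → V = √(2·1600·0.0946/(0.02·18·1030)) = 0.9035 m/s; Re = ρVD/μ = 7.158e+04; f → 0.01935
  f = 0.01935 → V = 0.9186 m/s; Re = 7.277e+04; f → 0.01928
Converged (Δf/f < 1%). With the final f = 0.01928: V = √(2·1600·0.0946/(0.01928·18·1030)) = 0.9202 m/s.
Q = V·A = 0.9202·(π/4·0.0946²) = 0.006468 m³/s = 0.00647 m³/s.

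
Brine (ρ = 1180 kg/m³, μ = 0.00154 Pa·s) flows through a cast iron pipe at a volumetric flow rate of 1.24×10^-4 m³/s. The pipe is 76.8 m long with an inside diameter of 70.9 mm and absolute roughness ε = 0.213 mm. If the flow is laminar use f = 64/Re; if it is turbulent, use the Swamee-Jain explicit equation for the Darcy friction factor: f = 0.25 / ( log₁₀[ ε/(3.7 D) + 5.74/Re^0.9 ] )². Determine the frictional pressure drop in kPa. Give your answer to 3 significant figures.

Cross-sectional area A = πD²/4 = π(0.0709)²/4 = 0.003948 m²; mean velocity V = Q/A = 0.000124/0.003948 = 0.03141 m/s.
Reynolds number Re = ρVD/μ = 1180 · 0.03141 · 0.0709 / 0.00154 = 1706.
Re < 2300 → laminar flow, so f = 64/Re = 64/1706 = 0.03751 (the turbulent correlation is not needed).
Darcy-Weisbach: ΔP = f(L/D)(ρV²/2) = 0.03751·(76.8/0.0709)·(1180·0.03141²/2) = 0.03751·1083·0.582 = 23.65 Pa.
ΔP = 23.65 Pa = 0.0236 kPa.

ΔP ≈ 0.0236 kPa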